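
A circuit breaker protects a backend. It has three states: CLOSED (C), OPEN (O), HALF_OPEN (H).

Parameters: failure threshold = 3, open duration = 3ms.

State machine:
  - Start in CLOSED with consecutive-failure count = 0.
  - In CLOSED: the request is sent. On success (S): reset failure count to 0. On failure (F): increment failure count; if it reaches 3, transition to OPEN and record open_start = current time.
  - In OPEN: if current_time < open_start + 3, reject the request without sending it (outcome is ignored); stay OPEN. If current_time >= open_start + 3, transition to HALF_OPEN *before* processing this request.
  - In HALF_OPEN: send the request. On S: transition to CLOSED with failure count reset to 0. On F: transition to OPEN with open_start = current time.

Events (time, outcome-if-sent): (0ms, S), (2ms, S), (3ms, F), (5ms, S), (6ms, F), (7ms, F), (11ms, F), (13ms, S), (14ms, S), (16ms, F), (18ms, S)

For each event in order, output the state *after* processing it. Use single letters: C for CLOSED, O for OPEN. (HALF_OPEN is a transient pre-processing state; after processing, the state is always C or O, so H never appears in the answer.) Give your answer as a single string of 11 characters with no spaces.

State after each event:
  event#1 t=0ms outcome=S: state=CLOSED
  event#2 t=2ms outcome=S: state=CLOSED
  event#3 t=3ms outcome=F: state=CLOSED
  event#4 t=5ms outcome=S: state=CLOSED
  event#5 t=6ms outcome=F: state=CLOSED
  event#6 t=7ms outcome=F: state=CLOSED
  event#7 t=11ms outcome=F: state=OPEN
  event#8 t=13ms outcome=S: state=OPEN
  event#9 t=14ms outcome=S: state=CLOSED
  event#10 t=16ms outcome=F: state=CLOSED
  event#11 t=18ms outcome=S: state=CLOSED

Answer: CCCCCCOOCCC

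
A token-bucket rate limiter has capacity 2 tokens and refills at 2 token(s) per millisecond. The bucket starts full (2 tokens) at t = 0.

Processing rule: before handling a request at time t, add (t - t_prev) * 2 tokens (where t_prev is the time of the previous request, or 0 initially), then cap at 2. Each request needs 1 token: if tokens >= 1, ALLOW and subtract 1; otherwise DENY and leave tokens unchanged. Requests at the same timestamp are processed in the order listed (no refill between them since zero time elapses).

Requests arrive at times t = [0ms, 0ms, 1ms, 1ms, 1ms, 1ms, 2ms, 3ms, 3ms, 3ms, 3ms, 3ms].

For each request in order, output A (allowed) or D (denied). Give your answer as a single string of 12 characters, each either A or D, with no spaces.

Simulating step by step:
  req#1 t=0ms: ALLOW
  req#2 t=0ms: ALLOW
  req#3 t=1ms: ALLOW
  req#4 t=1ms: ALLOW
  req#5 t=1ms: DENY
  req#6 t=1ms: DENY
  req#7 t=2ms: ALLOW
  req#8 t=3ms: ALLOW
  req#9 t=3ms: ALLOW
  req#10 t=3ms: DENY
  req#11 t=3ms: DENY
  req#12 t=3ms: DENY

Answer: AAAADDAAADDD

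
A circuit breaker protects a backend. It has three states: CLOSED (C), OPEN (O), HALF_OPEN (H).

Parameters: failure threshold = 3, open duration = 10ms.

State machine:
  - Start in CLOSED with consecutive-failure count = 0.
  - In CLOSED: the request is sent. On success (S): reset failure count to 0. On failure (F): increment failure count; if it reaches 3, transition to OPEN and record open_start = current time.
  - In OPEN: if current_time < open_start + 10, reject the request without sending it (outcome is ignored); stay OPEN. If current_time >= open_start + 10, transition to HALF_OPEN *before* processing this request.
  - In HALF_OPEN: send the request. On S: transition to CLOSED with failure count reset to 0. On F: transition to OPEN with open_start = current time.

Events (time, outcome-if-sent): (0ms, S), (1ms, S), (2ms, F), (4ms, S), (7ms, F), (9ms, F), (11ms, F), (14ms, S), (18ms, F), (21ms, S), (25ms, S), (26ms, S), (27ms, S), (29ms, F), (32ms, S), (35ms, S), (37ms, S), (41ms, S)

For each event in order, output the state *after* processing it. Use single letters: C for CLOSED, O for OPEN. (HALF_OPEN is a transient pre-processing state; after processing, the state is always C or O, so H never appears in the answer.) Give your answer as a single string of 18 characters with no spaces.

State after each event:
  event#1 t=0ms outcome=S: state=CLOSED
  event#2 t=1ms outcome=S: state=CLOSED
  event#3 t=2ms outcome=F: state=CLOSED
  event#4 t=4ms outcome=S: state=CLOSED
  event#5 t=7ms outcome=F: state=CLOSED
  event#6 t=9ms outcome=F: state=CLOSED
  event#7 t=11ms outcome=F: state=OPEN
  event#8 t=14ms outcome=S: state=OPEN
  event#9 t=18ms outcome=F: state=OPEN
  event#10 t=21ms outcome=S: state=CLOSED
  event#11 t=25ms outcome=S: state=CLOSED
  event#12 t=26ms outcome=S: state=CLOSED
  event#13 t=27ms outcome=S: state=CLOSED
  event#14 t=29ms outcome=F: state=CLOSED
  event#15 t=32ms outcome=S: state=CLOSED
  event#16 t=35ms outcome=S: state=CLOSED
  event#17 t=37ms outcome=S: state=CLOSED
  event#18 t=41ms outcome=S: state=CLOSED

Answer: CCCCCCOOOCCCCCCCCC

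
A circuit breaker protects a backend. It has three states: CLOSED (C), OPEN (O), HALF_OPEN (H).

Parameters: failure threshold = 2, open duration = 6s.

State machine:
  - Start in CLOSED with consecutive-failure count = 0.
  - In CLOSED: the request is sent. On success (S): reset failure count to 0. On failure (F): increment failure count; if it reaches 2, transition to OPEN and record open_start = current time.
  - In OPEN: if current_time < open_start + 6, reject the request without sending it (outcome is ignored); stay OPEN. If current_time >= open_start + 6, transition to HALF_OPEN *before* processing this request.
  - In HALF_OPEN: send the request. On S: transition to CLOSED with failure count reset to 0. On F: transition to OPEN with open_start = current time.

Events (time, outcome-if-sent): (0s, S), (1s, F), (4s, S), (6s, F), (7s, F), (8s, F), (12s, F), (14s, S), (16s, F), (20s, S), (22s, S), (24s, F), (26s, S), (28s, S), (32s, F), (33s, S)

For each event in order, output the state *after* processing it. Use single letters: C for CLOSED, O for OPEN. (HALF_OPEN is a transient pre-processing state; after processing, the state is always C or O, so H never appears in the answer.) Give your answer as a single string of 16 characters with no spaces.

Answer: CCCCOOOCCCCCCCCC

Derivation:
State after each event:
  event#1 t=0s outcome=S: state=CLOSED
  event#2 t=1s outcome=F: state=CLOSED
  event#3 t=4s outcome=S: state=CLOSED
  event#4 t=6s outcome=F: state=CLOSED
  event#5 t=7s outcome=F: state=OPEN
  event#6 t=8s outcome=F: state=OPEN
  event#7 t=12s outcome=F: state=OPEN
  event#8 t=14s outcome=S: state=CLOSED
  event#9 t=16s outcome=F: state=CLOSED
  event#10 t=20s outcome=S: state=CLOSED
  event#11 t=22s outcome=S: state=CLOSED
  event#12 t=24s outcome=F: state=CLOSED
  event#13 t=26s outcome=S: state=CLOSED
  event#14 t=28s outcome=S: state=CLOSED
  event#15 t=32s outcome=F: state=CLOSED
  event#16 t=33s outcome=S: state=CLOSED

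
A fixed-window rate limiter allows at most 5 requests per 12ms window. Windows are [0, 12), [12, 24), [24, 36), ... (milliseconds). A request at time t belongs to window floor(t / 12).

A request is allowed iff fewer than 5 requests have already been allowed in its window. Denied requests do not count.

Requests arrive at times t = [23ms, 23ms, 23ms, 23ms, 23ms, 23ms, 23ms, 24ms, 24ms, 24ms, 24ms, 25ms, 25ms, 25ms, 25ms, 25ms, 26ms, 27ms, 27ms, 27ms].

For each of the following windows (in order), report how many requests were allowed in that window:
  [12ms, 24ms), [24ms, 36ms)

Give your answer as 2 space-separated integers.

Processing requests:
  req#1 t=23ms (window 1): ALLOW
  req#2 t=23ms (window 1): ALLOW
  req#3 t=23ms (window 1): ALLOW
  req#4 t=23ms (window 1): ALLOW
  req#5 t=23ms (window 1): ALLOW
  req#6 t=23ms (window 1): DENY
  req#7 t=23ms (window 1): DENY
  req#8 t=24ms (window 2): ALLOW
  req#9 t=24ms (window 2): ALLOW
  req#10 t=24ms (window 2): ALLOW
  req#11 t=24ms (window 2): ALLOW
  req#12 t=25ms (window 2): ALLOW
  req#13 t=25ms (window 2): DENY
  req#14 t=25ms (window 2): DENY
  req#15 t=25ms (window 2): DENY
  req#16 t=25ms (window 2): DENY
  req#17 t=26ms (window 2): DENY
  req#18 t=27ms (window 2): DENY
  req#19 t=27ms (window 2): DENY
  req#20 t=27ms (window 2): DENY

Allowed counts by window: 5 5

Answer: 5 5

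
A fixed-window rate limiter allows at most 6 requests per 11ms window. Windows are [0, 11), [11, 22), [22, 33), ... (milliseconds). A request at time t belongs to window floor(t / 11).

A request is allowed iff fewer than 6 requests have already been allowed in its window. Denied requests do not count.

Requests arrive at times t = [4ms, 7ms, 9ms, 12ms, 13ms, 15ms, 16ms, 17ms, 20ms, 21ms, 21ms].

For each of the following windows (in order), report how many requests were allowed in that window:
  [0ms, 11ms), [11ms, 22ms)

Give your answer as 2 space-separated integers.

Processing requests:
  req#1 t=4ms (window 0): ALLOW
  req#2 t=7ms (window 0): ALLOW
  req#3 t=9ms (window 0): ALLOW
  req#4 t=12ms (window 1): ALLOW
  req#5 t=13ms (window 1): ALLOW
  req#6 t=15ms (window 1): ALLOW
  req#7 t=16ms (window 1): ALLOW
  req#8 t=17ms (window 1): ALLOW
  req#9 t=20ms (window 1): ALLOW
  req#10 t=21ms (window 1): DENY
  req#11 t=21ms (window 1): DENY

Allowed counts by window: 3 6

Answer: 3 6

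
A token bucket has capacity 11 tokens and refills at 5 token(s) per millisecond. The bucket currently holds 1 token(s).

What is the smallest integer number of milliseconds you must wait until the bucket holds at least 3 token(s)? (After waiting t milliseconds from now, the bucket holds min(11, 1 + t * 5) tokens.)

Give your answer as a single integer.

Answer: 1

Derivation:
Need 1 + t * 5 >= 3, so t >= 2/5.
Smallest integer t = ceil(2/5) = 1.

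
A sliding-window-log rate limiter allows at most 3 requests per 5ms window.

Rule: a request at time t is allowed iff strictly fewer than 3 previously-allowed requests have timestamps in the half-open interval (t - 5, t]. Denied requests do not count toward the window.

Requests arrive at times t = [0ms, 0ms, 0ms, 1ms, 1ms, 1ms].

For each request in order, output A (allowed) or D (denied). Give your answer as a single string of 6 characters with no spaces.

Tracking allowed requests in the window:
  req#1 t=0ms: ALLOW
  req#2 t=0ms: ALLOW
  req#3 t=0ms: ALLOW
  req#4 t=1ms: DENY
  req#5 t=1ms: DENY
  req#6 t=1ms: DENY

Answer: AAADDD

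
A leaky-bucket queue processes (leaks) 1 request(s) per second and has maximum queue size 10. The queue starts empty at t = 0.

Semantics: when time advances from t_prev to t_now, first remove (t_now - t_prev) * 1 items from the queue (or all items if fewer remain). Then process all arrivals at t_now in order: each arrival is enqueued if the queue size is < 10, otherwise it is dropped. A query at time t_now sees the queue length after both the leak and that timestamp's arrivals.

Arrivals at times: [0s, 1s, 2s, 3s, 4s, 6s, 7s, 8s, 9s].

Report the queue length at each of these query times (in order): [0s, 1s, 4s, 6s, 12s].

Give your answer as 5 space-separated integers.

Answer: 1 1 1 1 0

Derivation:
Queue lengths at query times:
  query t=0s: backlog = 1
  query t=1s: backlog = 1
  query t=4s: backlog = 1
  query t=6s: backlog = 1
  query t=12s: backlog = 0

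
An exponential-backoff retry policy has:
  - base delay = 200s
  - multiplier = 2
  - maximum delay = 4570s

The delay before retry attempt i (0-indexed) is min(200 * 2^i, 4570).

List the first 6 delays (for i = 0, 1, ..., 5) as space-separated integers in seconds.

Computing each delay:
  i=0: min(200*2^0, 4570) = 200
  i=1: min(200*2^1, 4570) = 400
  i=2: min(200*2^2, 4570) = 800
  i=3: min(200*2^3, 4570) = 1600
  i=4: min(200*2^4, 4570) = 3200
  i=5: min(200*2^5, 4570) = 4570

Answer: 200 400 800 1600 3200 4570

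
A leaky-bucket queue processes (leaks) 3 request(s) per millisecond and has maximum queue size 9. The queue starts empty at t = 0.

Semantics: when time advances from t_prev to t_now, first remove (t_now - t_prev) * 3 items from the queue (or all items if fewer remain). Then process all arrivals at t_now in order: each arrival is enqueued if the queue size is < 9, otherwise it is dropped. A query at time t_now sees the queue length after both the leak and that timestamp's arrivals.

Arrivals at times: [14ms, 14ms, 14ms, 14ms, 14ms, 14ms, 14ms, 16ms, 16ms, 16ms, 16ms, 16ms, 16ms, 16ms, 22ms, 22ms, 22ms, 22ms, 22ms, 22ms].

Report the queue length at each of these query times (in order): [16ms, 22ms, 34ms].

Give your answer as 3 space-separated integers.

Queue lengths at query times:
  query t=16ms: backlog = 8
  query t=22ms: backlog = 6
  query t=34ms: backlog = 0

Answer: 8 6 0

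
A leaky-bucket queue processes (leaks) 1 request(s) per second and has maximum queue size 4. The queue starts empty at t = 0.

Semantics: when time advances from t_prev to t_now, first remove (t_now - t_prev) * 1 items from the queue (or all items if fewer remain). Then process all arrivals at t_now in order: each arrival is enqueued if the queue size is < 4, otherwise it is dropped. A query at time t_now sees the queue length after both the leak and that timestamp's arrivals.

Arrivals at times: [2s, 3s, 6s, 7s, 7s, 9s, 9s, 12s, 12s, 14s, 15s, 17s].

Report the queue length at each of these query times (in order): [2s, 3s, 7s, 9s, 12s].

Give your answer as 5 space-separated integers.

Queue lengths at query times:
  query t=2s: backlog = 1
  query t=3s: backlog = 1
  query t=7s: backlog = 2
  query t=9s: backlog = 2
  query t=12s: backlog = 2

Answer: 1 1 2 2 2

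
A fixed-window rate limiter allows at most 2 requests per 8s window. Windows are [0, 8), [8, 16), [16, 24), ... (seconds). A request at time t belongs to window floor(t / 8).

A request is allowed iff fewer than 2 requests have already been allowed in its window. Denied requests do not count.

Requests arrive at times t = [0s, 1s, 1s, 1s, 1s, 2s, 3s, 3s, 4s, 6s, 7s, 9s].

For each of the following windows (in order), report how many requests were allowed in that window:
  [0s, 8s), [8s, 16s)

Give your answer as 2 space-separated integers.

Processing requests:
  req#1 t=0s (window 0): ALLOW
  req#2 t=1s (window 0): ALLOW
  req#3 t=1s (window 0): DENY
  req#4 t=1s (window 0): DENY
  req#5 t=1s (window 0): DENY
  req#6 t=2s (window 0): DENY
  req#7 t=3s (window 0): DENY
  req#8 t=3s (window 0): DENY
  req#9 t=4s (window 0): DENY
  req#10 t=6s (window 0): DENY
  req#11 t=7s (window 0): DENY
  req#12 t=9s (window 1): ALLOW

Allowed counts by window: 2 1

Answer: 2 1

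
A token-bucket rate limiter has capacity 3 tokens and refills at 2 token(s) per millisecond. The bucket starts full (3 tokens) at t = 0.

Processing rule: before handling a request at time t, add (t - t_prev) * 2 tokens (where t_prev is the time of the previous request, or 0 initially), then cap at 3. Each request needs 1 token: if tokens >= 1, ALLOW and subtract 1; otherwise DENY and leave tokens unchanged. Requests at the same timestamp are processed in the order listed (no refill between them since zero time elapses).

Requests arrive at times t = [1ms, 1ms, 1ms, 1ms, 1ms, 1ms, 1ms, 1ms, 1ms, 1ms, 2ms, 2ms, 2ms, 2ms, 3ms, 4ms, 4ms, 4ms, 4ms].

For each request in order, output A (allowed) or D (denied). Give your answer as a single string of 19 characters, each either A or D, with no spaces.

Simulating step by step:
  req#1 t=1ms: ALLOW
  req#2 t=1ms: ALLOW
  req#3 t=1ms: ALLOW
  req#4 t=1ms: DENY
  req#5 t=1ms: DENY
  req#6 t=1ms: DENY
  req#7 t=1ms: DENY
  req#8 t=1ms: DENY
  req#9 t=1ms: DENY
  req#10 t=1ms: DENY
  req#11 t=2ms: ALLOW
  req#12 t=2ms: ALLOW
  req#13 t=2ms: DENY
  req#14 t=2ms: DENY
  req#15 t=3ms: ALLOW
  req#16 t=4ms: ALLOW
  req#17 t=4ms: ALLOW
  req#18 t=4ms: ALLOW
  req#19 t=4ms: DENY

Answer: AAADDDDDDDAADDAAAAD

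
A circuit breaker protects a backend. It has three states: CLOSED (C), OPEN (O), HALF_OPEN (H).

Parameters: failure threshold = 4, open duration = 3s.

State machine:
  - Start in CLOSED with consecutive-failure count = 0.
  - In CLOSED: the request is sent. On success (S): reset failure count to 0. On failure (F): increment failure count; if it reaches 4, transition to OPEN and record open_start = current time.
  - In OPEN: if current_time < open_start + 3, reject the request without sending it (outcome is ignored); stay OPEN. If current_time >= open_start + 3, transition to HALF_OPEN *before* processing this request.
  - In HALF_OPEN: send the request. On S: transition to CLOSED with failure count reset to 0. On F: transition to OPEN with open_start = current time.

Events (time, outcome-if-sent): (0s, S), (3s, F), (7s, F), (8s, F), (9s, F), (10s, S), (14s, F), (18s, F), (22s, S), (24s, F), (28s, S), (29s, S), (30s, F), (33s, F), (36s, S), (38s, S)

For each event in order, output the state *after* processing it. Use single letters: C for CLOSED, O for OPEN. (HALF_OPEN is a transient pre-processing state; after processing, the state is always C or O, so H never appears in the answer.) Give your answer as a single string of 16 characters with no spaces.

Answer: CCCCOOOOCCCCCCCC

Derivation:
State after each event:
  event#1 t=0s outcome=S: state=CLOSED
  event#2 t=3s outcome=F: state=CLOSED
  event#3 t=7s outcome=F: state=CLOSED
  event#4 t=8s outcome=F: state=CLOSED
  event#5 t=9s outcome=F: state=OPEN
  event#6 t=10s outcome=S: state=OPEN
  event#7 t=14s outcome=F: state=OPEN
  event#8 t=18s outcome=F: state=OPEN
  event#9 t=22s outcome=S: state=CLOSED
  event#10 t=24s outcome=F: state=CLOSED
  event#11 t=28s outcome=S: state=CLOSED
  event#12 t=29s outcome=S: state=CLOSED
  event#13 t=30s outcome=F: state=CLOSED
  event#14 t=33s outcome=F: state=CLOSED
  event#15 t=36s outcome=S: state=CLOSED
  event#16 t=38s outcome=S: state=CLOSED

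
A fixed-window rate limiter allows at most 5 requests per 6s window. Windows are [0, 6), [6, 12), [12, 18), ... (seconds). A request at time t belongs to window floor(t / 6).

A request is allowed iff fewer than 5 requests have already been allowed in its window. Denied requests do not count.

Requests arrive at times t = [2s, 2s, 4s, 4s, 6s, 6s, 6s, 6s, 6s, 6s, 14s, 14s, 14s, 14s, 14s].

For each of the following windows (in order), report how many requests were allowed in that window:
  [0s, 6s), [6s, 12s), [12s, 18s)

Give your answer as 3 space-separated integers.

Answer: 4 5 5

Derivation:
Processing requests:
  req#1 t=2s (window 0): ALLOW
  req#2 t=2s (window 0): ALLOW
  req#3 t=4s (window 0): ALLOW
  req#4 t=4s (window 0): ALLOW
  req#5 t=6s (window 1): ALLOW
  req#6 t=6s (window 1): ALLOW
  req#7 t=6s (window 1): ALLOW
  req#8 t=6s (window 1): ALLOW
  req#9 t=6s (window 1): ALLOW
  req#10 t=6s (window 1): DENY
  req#11 t=14s (window 2): ALLOW
  req#12 t=14s (window 2): ALLOW
  req#13 t=14s (window 2): ALLOW
  req#14 t=14s (window 2): ALLOW
  req#15 t=14s (window 2): ALLOW

Allowed counts by window: 4 5 5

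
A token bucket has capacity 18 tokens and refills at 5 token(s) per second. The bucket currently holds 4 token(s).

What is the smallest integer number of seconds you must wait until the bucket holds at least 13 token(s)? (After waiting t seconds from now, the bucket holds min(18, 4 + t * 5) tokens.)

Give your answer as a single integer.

Need 4 + t * 5 >= 13, so t >= 9/5.
Smallest integer t = ceil(9/5) = 2.

Answer: 2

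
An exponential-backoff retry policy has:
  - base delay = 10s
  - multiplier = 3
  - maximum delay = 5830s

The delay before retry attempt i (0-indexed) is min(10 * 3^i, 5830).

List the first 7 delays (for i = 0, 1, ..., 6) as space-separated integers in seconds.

Computing each delay:
  i=0: min(10*3^0, 5830) = 10
  i=1: min(10*3^1, 5830) = 30
  i=2: min(10*3^2, 5830) = 90
  i=3: min(10*3^3, 5830) = 270
  i=4: min(10*3^4, 5830) = 810
  i=5: min(10*3^5, 5830) = 2430
  i=6: min(10*3^6, 5830) = 5830

Answer: 10 30 90 270 810 2430 5830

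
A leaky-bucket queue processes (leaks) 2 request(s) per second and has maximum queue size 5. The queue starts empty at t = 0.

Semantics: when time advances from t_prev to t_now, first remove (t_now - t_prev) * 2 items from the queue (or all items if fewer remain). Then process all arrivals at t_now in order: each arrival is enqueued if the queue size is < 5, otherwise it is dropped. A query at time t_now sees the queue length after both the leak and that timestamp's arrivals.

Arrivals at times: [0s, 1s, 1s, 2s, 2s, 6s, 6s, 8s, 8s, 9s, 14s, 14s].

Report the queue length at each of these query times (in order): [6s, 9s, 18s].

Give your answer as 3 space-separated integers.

Queue lengths at query times:
  query t=6s: backlog = 2
  query t=9s: backlog = 1
  query t=18s: backlog = 0

Answer: 2 1 0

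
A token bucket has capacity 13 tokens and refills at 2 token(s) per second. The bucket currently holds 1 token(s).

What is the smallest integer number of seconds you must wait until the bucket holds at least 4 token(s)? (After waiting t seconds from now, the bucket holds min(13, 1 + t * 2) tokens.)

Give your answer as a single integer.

Need 1 + t * 2 >= 4, so t >= 3/2.
Smallest integer t = ceil(3/2) = 2.

Answer: 2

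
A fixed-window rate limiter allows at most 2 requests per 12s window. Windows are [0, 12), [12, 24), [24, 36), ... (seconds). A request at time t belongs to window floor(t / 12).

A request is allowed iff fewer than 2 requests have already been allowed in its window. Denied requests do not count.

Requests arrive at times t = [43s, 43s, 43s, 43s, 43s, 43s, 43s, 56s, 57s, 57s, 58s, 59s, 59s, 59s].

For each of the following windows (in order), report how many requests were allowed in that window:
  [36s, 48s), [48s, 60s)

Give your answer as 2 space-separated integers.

Answer: 2 2

Derivation:
Processing requests:
  req#1 t=43s (window 3): ALLOW
  req#2 t=43s (window 3): ALLOW
  req#3 t=43s (window 3): DENY
  req#4 t=43s (window 3): DENY
  req#5 t=43s (window 3): DENY
  req#6 t=43s (window 3): DENY
  req#7 t=43s (window 3): DENY
  req#8 t=56s (window 4): ALLOW
  req#9 t=57s (window 4): ALLOW
  req#10 t=57s (window 4): DENY
  req#11 t=58s (window 4): DENY
  req#12 t=59s (window 4): DENY
  req#13 t=59s (window 4): DENY
  req#14 t=59s (window 4): DENY

Allowed counts by window: 2 2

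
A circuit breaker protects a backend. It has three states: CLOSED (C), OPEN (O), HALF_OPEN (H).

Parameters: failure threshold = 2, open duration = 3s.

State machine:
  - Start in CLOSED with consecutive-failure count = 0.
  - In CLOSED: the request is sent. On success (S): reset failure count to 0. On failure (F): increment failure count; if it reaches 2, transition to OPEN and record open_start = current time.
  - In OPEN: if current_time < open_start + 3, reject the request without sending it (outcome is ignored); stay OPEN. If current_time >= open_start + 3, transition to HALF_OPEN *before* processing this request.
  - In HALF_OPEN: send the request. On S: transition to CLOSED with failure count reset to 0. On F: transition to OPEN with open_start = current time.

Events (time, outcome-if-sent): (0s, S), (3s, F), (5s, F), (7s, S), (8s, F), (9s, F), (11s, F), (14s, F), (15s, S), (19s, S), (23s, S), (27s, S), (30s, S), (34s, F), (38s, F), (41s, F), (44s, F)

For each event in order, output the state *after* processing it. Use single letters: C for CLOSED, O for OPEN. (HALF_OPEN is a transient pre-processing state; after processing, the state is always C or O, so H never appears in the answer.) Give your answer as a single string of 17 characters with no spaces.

State after each event:
  event#1 t=0s outcome=S: state=CLOSED
  event#2 t=3s outcome=F: state=CLOSED
  event#3 t=5s outcome=F: state=OPEN
  event#4 t=7s outcome=S: state=OPEN
  event#5 t=8s outcome=F: state=OPEN
  event#6 t=9s outcome=F: state=OPEN
  event#7 t=11s outcome=F: state=OPEN
  event#8 t=14s outcome=F: state=OPEN
  event#9 t=15s outcome=S: state=OPEN
  event#10 t=19s outcome=S: state=CLOSED
  event#11 t=23s outcome=S: state=CLOSED
  event#12 t=27s outcome=S: state=CLOSED
  event#13 t=30s outcome=S: state=CLOSED
  event#14 t=34s outcome=F: state=CLOSED
  event#15 t=38s outcome=F: state=OPEN
  event#16 t=41s outcome=F: state=OPEN
  event#17 t=44s outcome=F: state=OPEN

Answer: CCOOOOOOOCCCCCOOO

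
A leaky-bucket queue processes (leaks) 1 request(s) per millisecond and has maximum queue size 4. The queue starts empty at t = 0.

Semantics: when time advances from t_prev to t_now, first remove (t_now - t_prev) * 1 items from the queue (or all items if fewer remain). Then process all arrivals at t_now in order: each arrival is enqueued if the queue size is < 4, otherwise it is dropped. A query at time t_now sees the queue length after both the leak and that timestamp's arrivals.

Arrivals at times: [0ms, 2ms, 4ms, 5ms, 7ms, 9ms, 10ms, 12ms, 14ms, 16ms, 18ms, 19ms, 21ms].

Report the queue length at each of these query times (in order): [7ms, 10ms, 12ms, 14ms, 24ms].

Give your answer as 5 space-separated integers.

Queue lengths at query times:
  query t=7ms: backlog = 1
  query t=10ms: backlog = 1
  query t=12ms: backlog = 1
  query t=14ms: backlog = 1
  query t=24ms: backlog = 0

Answer: 1 1 1 1 0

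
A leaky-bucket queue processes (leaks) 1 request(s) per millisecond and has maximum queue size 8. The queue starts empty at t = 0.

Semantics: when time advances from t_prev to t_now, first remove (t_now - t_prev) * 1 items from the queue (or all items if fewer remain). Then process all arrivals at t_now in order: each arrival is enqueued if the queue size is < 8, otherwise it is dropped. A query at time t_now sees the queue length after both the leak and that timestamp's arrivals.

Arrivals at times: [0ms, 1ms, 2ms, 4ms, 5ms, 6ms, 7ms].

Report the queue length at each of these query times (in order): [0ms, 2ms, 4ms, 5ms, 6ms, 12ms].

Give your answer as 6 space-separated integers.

Queue lengths at query times:
  query t=0ms: backlog = 1
  query t=2ms: backlog = 1
  query t=4ms: backlog = 1
  query t=5ms: backlog = 1
  query t=6ms: backlog = 1
  query t=12ms: backlog = 0

Answer: 1 1 1 1 1 0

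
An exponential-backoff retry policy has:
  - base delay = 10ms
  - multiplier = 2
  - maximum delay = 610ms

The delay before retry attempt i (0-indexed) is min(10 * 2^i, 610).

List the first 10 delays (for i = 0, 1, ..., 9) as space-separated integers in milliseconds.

Answer: 10 20 40 80 160 320 610 610 610 610

Derivation:
Computing each delay:
  i=0: min(10*2^0, 610) = 10
  i=1: min(10*2^1, 610) = 20
  i=2: min(10*2^2, 610) = 40
  i=3: min(10*2^3, 610) = 80
  i=4: min(10*2^4, 610) = 160
  i=5: min(10*2^5, 610) = 320
  i=6: min(10*2^6, 610) = 610
  i=7: min(10*2^7, 610) = 610
  i=8: min(10*2^8, 610) = 610
  i=9: min(10*2^9, 610) = 610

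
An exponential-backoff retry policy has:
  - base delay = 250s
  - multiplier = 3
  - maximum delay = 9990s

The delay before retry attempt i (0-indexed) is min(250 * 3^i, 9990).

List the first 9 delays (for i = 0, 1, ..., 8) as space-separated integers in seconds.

Answer: 250 750 2250 6750 9990 9990 9990 9990 9990

Derivation:
Computing each delay:
  i=0: min(250*3^0, 9990) = 250
  i=1: min(250*3^1, 9990) = 750
  i=2: min(250*3^2, 9990) = 2250
  i=3: min(250*3^3, 9990) = 6750
  i=4: min(250*3^4, 9990) = 9990
  i=5: min(250*3^5, 9990) = 9990
  i=6: min(250*3^6, 9990) = 9990
  i=7: min(250*3^7, 9990) = 9990
  i=8: min(250*3^8, 9990) = 9990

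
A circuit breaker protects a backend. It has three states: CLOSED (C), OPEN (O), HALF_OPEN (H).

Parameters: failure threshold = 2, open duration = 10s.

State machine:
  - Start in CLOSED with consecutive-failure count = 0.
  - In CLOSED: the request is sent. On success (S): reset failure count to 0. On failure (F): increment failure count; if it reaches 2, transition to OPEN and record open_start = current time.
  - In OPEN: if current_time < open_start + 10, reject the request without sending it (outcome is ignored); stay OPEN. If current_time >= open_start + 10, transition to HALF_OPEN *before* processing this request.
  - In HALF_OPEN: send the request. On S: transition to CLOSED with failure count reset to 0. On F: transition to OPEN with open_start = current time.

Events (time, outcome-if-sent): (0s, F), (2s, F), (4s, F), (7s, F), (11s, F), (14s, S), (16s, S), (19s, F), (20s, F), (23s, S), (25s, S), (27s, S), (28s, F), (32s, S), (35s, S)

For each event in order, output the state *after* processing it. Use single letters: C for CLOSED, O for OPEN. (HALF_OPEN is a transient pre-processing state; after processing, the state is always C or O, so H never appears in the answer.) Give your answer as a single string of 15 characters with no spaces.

State after each event:
  event#1 t=0s outcome=F: state=CLOSED
  event#2 t=2s outcome=F: state=OPEN
  event#3 t=4s outcome=F: state=OPEN
  event#4 t=7s outcome=F: state=OPEN
  event#5 t=11s outcome=F: state=OPEN
  event#6 t=14s outcome=S: state=CLOSED
  event#7 t=16s outcome=S: state=CLOSED
  event#8 t=19s outcome=F: state=CLOSED
  event#9 t=20s outcome=F: state=OPEN
  event#10 t=23s outcome=S: state=OPEN
  event#11 t=25s outcome=S: state=OPEN
  event#12 t=27s outcome=S: state=OPEN
  event#13 t=28s outcome=F: state=OPEN
  event#14 t=32s outcome=S: state=CLOSED
  event#15 t=35s outcome=S: state=CLOSED

Answer: COOOOCCCOOOOOCC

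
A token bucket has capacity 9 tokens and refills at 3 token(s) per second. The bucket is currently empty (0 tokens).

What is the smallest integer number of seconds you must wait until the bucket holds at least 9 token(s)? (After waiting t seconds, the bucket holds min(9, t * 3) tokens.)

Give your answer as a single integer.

Answer: 3

Derivation:
Need t * 3 >= 9, so t >= 9/3.
Smallest integer t = ceil(9/3) = 3.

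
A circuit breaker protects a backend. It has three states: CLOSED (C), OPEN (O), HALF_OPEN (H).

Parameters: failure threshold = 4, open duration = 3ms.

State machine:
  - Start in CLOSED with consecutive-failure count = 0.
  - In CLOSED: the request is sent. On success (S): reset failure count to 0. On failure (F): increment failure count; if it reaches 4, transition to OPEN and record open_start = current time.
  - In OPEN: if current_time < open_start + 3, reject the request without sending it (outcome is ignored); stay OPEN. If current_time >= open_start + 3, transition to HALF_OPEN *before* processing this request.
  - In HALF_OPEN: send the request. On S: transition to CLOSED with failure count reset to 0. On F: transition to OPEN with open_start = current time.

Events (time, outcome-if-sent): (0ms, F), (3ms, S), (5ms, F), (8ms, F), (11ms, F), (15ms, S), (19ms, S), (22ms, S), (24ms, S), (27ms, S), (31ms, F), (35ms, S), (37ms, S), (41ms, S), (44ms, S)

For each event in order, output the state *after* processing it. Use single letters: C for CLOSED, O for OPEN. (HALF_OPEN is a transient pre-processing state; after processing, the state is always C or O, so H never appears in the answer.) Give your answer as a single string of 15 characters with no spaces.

Answer: CCCCCCCCCCCCCCC

Derivation:
State after each event:
  event#1 t=0ms outcome=F: state=CLOSED
  event#2 t=3ms outcome=S: state=CLOSED
  event#3 t=5ms outcome=F: state=CLOSED
  event#4 t=8ms outcome=F: state=CLOSED
  event#5 t=11ms outcome=F: state=CLOSED
  event#6 t=15ms outcome=S: state=CLOSED
  event#7 t=19ms outcome=S: state=CLOSED
  event#8 t=22ms outcome=S: state=CLOSED
  event#9 t=24ms outcome=S: state=CLOSED
  event#10 t=27ms outcome=S: state=CLOSED
  event#11 t=31ms outcome=F: state=CLOSED
  event#12 t=35ms outcome=S: state=CLOSED
  event#13 t=37ms outcome=S: state=CLOSED
  event#14 t=41ms outcome=S: state=CLOSED
  event#15 t=44ms outcome=S: state=CLOSED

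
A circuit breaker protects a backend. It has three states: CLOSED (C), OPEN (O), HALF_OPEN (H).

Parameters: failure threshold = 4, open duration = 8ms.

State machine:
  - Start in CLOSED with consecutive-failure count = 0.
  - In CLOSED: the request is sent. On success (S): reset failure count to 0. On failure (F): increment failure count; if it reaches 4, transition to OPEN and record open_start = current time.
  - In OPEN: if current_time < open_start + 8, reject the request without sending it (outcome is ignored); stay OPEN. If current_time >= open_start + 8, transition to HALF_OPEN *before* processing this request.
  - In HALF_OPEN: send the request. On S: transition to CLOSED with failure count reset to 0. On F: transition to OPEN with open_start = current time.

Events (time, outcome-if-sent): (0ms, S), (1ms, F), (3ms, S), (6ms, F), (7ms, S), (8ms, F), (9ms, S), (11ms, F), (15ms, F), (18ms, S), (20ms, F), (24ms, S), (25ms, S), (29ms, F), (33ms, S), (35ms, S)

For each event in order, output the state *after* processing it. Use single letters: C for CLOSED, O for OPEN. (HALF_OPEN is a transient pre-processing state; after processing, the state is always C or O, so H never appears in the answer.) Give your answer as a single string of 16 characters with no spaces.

State after each event:
  event#1 t=0ms outcome=S: state=CLOSED
  event#2 t=1ms outcome=F: state=CLOSED
  event#3 t=3ms outcome=S: state=CLOSED
  event#4 t=6ms outcome=F: state=CLOSED
  event#5 t=7ms outcome=S: state=CLOSED
  event#6 t=8ms outcome=F: state=CLOSED
  event#7 t=9ms outcome=S: state=CLOSED
  event#8 t=11ms outcome=F: state=CLOSED
  event#9 t=15ms outcome=F: state=CLOSED
  event#10 t=18ms outcome=S: state=CLOSED
  event#11 t=20ms outcome=F: state=CLOSED
  event#12 t=24ms outcome=S: state=CLOSED
  event#13 t=25ms outcome=S: state=CLOSED
  event#14 t=29ms outcome=F: state=CLOSED
  event#15 t=33ms outcome=S: state=CLOSED
  event#16 t=35ms outcome=S: state=CLOSED

Answer: CCCCCCCCCCCCCCCC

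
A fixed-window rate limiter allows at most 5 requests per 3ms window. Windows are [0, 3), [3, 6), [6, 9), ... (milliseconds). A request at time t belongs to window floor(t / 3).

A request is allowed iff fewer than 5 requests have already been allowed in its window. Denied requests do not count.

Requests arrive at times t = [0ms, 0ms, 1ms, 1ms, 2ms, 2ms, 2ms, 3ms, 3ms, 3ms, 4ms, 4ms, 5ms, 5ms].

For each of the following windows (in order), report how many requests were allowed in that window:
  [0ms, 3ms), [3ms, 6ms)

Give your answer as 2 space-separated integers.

Answer: 5 5

Derivation:
Processing requests:
  req#1 t=0ms (window 0): ALLOW
  req#2 t=0ms (window 0): ALLOW
  req#3 t=1ms (window 0): ALLOW
  req#4 t=1ms (window 0): ALLOW
  req#5 t=2ms (window 0): ALLOW
  req#6 t=2ms (window 0): DENY
  req#7 t=2ms (window 0): DENY
  req#8 t=3ms (window 1): ALLOW
  req#9 t=3ms (window 1): ALLOW
  req#10 t=3ms (window 1): ALLOW
  req#11 t=4ms (window 1): ALLOW
  req#12 t=4ms (window 1): ALLOW
  req#13 t=5ms (window 1): DENY
  req#14 t=5ms (window 1): DENY

Allowed counts by window: 5 5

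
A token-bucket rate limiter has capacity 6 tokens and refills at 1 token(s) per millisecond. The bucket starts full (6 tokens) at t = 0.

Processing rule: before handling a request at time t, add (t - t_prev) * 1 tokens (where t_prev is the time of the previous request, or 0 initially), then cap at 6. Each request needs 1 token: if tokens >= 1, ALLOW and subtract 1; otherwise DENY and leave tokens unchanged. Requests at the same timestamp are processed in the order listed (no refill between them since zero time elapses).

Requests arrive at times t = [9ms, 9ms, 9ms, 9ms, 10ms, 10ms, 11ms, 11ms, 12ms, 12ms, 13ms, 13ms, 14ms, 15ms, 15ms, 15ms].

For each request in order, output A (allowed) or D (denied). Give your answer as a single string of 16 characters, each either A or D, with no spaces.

Answer: AAAAAAAAADADAADD

Derivation:
Simulating step by step:
  req#1 t=9ms: ALLOW
  req#2 t=9ms: ALLOW
  req#3 t=9ms: ALLOW
  req#4 t=9ms: ALLOW
  req#5 t=10ms: ALLOW
  req#6 t=10ms: ALLOW
  req#7 t=11ms: ALLOW
  req#8 t=11ms: ALLOW
  req#9 t=12ms: ALLOW
  req#10 t=12ms: DENY
  req#11 t=13ms: ALLOW
  req#12 t=13ms: DENY
  req#13 t=14ms: ALLOW
  req#14 t=15ms: ALLOW
  req#15 t=15ms: DENY
  req#16 t=15ms: DENY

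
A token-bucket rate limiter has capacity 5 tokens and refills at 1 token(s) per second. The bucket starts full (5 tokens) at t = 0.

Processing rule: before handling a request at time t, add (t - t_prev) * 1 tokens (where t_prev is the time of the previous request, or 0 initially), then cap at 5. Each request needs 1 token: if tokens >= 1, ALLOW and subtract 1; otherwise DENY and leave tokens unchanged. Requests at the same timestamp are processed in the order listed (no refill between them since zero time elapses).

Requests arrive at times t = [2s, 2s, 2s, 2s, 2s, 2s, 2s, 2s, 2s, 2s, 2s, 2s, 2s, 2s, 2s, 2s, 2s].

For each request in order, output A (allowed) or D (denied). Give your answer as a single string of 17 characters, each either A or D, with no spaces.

Simulating step by step:
  req#1 t=2s: ALLOW
  req#2 t=2s: ALLOW
  req#3 t=2s: ALLOW
  req#4 t=2s: ALLOW
  req#5 t=2s: ALLOW
  req#6 t=2s: DENY
  req#7 t=2s: DENY
  req#8 t=2s: DENY
  req#9 t=2s: DENY
  req#10 t=2s: DENY
  req#11 t=2s: DENY
  req#12 t=2s: DENY
  req#13 t=2s: DENY
  req#14 t=2s: DENY
  req#15 t=2s: DENY
  req#16 t=2s: DENY
  req#17 t=2s: DENY

Answer: AAAAADDDDDDDDDDDD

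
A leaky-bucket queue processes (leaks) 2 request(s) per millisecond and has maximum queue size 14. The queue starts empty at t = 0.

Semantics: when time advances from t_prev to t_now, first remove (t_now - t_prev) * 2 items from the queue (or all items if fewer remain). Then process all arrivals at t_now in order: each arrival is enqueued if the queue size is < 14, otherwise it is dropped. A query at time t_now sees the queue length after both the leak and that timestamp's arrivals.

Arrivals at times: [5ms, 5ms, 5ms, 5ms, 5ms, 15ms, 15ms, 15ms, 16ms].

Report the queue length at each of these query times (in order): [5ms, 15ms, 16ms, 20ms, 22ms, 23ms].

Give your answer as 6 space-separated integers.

Answer: 5 3 2 0 0 0

Derivation:
Queue lengths at query times:
  query t=5ms: backlog = 5
  query t=15ms: backlog = 3
  query t=16ms: backlog = 2
  query t=20ms: backlog = 0
  query t=22ms: backlog = 0
  query t=23ms: backlog = 0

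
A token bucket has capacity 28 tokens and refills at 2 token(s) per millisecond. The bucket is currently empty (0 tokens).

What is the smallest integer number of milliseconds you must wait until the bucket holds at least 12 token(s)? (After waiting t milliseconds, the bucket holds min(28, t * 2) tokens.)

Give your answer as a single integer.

Need t * 2 >= 12, so t >= 12/2.
Smallest integer t = ceil(12/2) = 6.

Answer: 6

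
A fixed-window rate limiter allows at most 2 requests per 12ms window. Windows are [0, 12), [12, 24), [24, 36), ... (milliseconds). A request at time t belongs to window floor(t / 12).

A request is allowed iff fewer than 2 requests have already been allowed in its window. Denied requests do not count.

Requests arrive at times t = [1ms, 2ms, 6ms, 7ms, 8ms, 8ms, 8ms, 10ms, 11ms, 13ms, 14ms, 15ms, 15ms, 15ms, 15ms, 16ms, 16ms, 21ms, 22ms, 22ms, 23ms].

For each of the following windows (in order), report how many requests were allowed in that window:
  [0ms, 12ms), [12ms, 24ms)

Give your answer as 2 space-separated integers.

Answer: 2 2

Derivation:
Processing requests:
  req#1 t=1ms (window 0): ALLOW
  req#2 t=2ms (window 0): ALLOW
  req#3 t=6ms (window 0): DENY
  req#4 t=7ms (window 0): DENY
  req#5 t=8ms (window 0): DENY
  req#6 t=8ms (window 0): DENY
  req#7 t=8ms (window 0): DENY
  req#8 t=10ms (window 0): DENY
  req#9 t=11ms (window 0): DENY
  req#10 t=13ms (window 1): ALLOW
  req#11 t=14ms (window 1): ALLOW
  req#12 t=15ms (window 1): DENY
  req#13 t=15ms (window 1): DENY
  req#14 t=15ms (window 1): DENY
  req#15 t=15ms (window 1): DENY
  req#16 t=16ms (window 1): DENY
  req#17 t=16ms (window 1): DENY
  req#18 t=21ms (window 1): DENY
  req#19 t=22ms (window 1): DENY
  req#20 t=22ms (window 1): DENY
  req#21 t=23ms (window 1): DENY

Allowed counts by window: 2 2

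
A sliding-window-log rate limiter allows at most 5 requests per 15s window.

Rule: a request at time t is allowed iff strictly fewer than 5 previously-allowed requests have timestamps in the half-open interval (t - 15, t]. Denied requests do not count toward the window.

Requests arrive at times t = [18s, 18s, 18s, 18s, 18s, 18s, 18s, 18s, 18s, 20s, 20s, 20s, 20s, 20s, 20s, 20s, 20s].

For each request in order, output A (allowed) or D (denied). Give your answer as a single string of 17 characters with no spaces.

Tracking allowed requests in the window:
  req#1 t=18s: ALLOW
  req#2 t=18s: ALLOW
  req#3 t=18s: ALLOW
  req#4 t=18s: ALLOW
  req#5 t=18s: ALLOW
  req#6 t=18s: DENY
  req#7 t=18s: DENY
  req#8 t=18s: DENY
  req#9 t=18s: DENY
  req#10 t=20s: DENY
  req#11 t=20s: DENY
  req#12 t=20s: DENY
  req#13 t=20s: DENY
  req#14 t=20s: DENY
  req#15 t=20s: DENY
  req#16 t=20s: DENY
  req#17 t=20s: DENY

Answer: AAAAADDDDDDDDDDDD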